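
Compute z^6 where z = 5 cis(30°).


r^6 = 5^6 = 15625
n*theta = 6*30° = 180° = 180° (mod 360)
a = 15625*cos(180°) = -15625.0000
b = 15625*sin(180°) = 0

15625 cis(180°) = -15625.0000 + 0i


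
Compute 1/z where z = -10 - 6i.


|z|^2 = 100+36 = 136
1/z = (-10 + 6i)/136

1/z = -0.0735 + 0.0441i


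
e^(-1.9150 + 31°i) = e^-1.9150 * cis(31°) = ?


e^-1.9150 = 0.1473
cos(31°) = 0.8572
sin(31°) = 0.515
Real = 0.1473*0.8572 = 0.1263
Imag = 0.1473*0.515 = 0.0759

0.1263 + 0.0759i


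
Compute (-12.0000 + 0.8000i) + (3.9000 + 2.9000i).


Real: -12 + 3.9 = -8.1
Imag: 0.8 + 2.9 = 3.7

-8.1000 + 3.7000i


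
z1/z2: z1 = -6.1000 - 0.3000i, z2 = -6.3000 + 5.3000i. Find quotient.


Conjugate of z2 = -6.3000 - 5.3000i
Numerator: (-6.1000 - 0.3000i)(-6.3000 - 5.3000i) = 36.8400 + 34.2200i
Denominator: (-6.3)^2 + 5.3^2 = 67.78
Result = (36.8400 + 34.2200i)/67.78

0.5435 + 0.5049i


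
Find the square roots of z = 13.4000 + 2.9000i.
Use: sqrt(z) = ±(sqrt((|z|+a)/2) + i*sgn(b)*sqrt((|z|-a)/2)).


|z| = sqrt(179.56+8.41) = 13.7102
sqrt((|z|+a)/2) = sqrt((13.7102+13.4)/2) = sqrt(13.5551) = 3.6817
sqrt((|z|-a)/2) = sqrt((13.7102-13.4)/2) = sqrt(0.1551) = 0.3938

±(3.6817 + 0.3938i) i.e. 3.6817 + 0.3938i and -3.6817 - 0.3938i


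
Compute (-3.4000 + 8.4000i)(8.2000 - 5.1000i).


Real = -3.4*8.2 - 8.4*(-5.1) = -27.88 - (-42.84) = 14.96
Imag = -3.4*(-5.1) + 8.2*8.4 = 17.34 + 68.88 = 86.22

14.9600 + 86.2200i


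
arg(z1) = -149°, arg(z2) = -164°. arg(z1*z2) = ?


arg(z1*z2) = -149° - 164° = -313°
Normalized to (-180°, 180°]: 47°

47°


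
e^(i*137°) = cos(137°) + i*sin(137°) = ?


cos(137°) = -0.7314
sin(137°) = 0.6820

e^(i*137°) = -0.7314 + 0.6820i


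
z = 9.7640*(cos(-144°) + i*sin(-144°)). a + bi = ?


a = 9.7640*cos(-144°) = 9.7640*(-0.809017) = -7.8992
b = 9.7640*sin(-144°) = 9.7640*(-0.587785) = -5.7391

-7.8992 - 5.7391i


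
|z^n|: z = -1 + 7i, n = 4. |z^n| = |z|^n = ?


|z| = sqrt(1+49) = sqrt(50) = 7.0711
|z^4| = |z|^4 = (sqrt(50))^4 = 50^2 = 2500

|z^4| = 2500


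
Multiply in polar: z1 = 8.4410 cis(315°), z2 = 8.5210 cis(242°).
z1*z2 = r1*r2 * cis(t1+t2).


r = 8.4410 * 8.5210 = 71.9258
theta = 315° + 242° = 557° = 197° (mod 360)

71.9258 cis(197°)


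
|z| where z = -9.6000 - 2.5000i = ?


|z| = sqrt((-9.6)^2 + (-2.5)^2) = sqrt(92.16 + 6.25) = sqrt(98.41) = 9.9202

|z| = 9.9202


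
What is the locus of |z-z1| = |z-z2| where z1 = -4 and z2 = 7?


Equal distances means the locus is the perpendicular bisector of z1 and z2.
Midpoint = ((-4+7)/2, (0+0)/2) = (1.5000, 0)

Perpendicular bisector through (1.5000, 0)


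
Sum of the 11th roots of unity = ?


The sum of all 11th roots of unity is 0.
Geometric series: (1 - w^11)/(1 - w) = (1-1)/(1-w) = 0 since w^11 = 1, w ≠ 1.
Alternatively: coefficient of z^10 in z^11 - 1 is 0.

0


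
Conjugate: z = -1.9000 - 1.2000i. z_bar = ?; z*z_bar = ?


z_bar = -1.9000 + 1.2000i
z*z_bar = (-1.9)^2 + (-1.2)^2 = 3.61 + 1.44 = 5.05

z_bar = -1.9000 + 1.2000i, z*z_bar = 5.05


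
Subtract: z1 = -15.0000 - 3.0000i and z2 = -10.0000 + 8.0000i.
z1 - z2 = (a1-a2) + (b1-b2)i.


Real: -15 + 10 = -5
Imag: -3 - 8 = -11

-5.0000 - 11.0000i


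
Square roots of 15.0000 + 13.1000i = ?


|z| = sqrt(225+171.61) = 19.9151
sqrt((|z|+a)/2) = sqrt((19.9151+15)/2) = sqrt(17.4575) = 4.1782
sqrt((|z|-a)/2) = sqrt((19.9151-15)/2) = sqrt(2.4575) = 1.5677

±(4.1782 + 1.5677i) i.e. 4.1782 + 1.5677i and -4.1782 - 1.5677i


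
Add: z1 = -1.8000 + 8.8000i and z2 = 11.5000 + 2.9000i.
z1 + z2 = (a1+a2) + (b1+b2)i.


Real: -1.8 + 11.5 = 9.7
Imag: 8.8 + 2.9 = 11.7

9.7000 + 11.7000i


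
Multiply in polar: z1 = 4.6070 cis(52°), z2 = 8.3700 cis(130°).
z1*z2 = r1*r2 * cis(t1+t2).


r = 4.6070 * 8.3700 = 38.5606
theta = 52° + 130° = 182° = 182° (mod 360)

38.5606 cis(182°)


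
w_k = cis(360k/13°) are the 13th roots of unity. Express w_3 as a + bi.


Angle = 360*3/13 = 83.0769°
a = cos(83.0769°) = 0.1205
b = sin(83.0769°) = 0.9927

0.1205 + 0.9927i


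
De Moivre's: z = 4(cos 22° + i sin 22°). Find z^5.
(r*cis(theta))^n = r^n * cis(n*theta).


r^5 = 4^5 = 1024
n*theta = 5*22° = 110° = 110° (mod 360)
a = 1024*cos(110°) = -350.2286
b = 1024*sin(110°) = 962.2452

1024 cis(110°) = -350.2286 + 962.2452i


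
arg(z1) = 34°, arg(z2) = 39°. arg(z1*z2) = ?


arg(z1*z2) = 34° + 39° = 73°
Normalized to (-180°, 180°]: 73°

73°


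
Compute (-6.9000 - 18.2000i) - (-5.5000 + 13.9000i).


Real: -6.9 + 5.5 = -1.4
Imag: -18.2 - 13.9 = -32.1

-1.4000 - 32.1000i


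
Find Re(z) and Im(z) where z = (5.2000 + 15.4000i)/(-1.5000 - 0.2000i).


Multiply by conjugate: (5.2000 + 15.4000i)(-1.5000 + 0.2000i) / ((-1.5)^2 + (-0.2)^2)
Numerator real = 5.2*(-1.5) + 15.4*(-0.2) = -10.88
Numerator imag = 15.4*(-1.5) - 5.2*(-0.2) = -22.06
Denominator = 2.29
Re(z) = -10.88/2.29 = -4.7511
Im(z) = -22.06/2.29 = -9.6332

Re(z) = -4.7511, Im(z) = -9.6332


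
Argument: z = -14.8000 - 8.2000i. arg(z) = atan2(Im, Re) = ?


Re = -14.8, Im = -8.2
arg = atan2(-8.2, -14.8) = -151.0112 degrees

arg(z) = -151.0112 degrees


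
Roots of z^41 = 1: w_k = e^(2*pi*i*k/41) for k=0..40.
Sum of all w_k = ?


The sum of all 41th roots of unity is 0.
Geometric series: (1 - w^41)/(1 - w) = (1-1)/(1-w) = 0 since w^41 = 1, w ≠ 1.
Alternatively: coefficient of z^40 in z^41 - 1 is 0.

0


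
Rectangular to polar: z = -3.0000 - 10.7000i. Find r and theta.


r = sqrt(9+114.49) = sqrt(123.49) = 11.1126
theta = atan2(-10.7, -3) = -105.6621 degrees

r = 11.1126, theta = -105.6621 degrees


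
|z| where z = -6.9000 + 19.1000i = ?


|z| = sqrt((-6.9)^2 + 19.1^2) = sqrt(47.61 + 364.81) = sqrt(412.42) = 20.3081

|z| = 20.3081


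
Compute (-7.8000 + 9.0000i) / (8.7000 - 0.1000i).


Conjugate of z2 = 8.7000 + 0.1000i
Numerator: (-7.8000 + 9.0000i)(8.7000 + 0.1000i) = -68.7600 + 77.5200i
Denominator: 8.7^2 + (-0.1)^2 = 75.7
Result = (-68.7600 + 77.5200i)/75.7

-0.9083 + 1.0240i


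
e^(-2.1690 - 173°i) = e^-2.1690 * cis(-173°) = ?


e^-2.1690 = 0.1143
cos(-173°) = -0.9925
sin(-173°) = -0.1219
Real = 0.1143*(-0.9925) = -0.1134
Imag = 0.1143*(-0.1219) = -0.0139

-0.1134 - 0.0139i


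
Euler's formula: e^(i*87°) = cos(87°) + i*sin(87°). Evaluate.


cos(87°) = 0.0523
sin(87°) = 0.9986

e^(i*87°) = 0.0523 + 0.9986i


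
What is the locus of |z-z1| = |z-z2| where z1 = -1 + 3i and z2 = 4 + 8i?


Equal distances means the locus is the perpendicular bisector of z1 and z2.
Midpoint = ((-1+4)/2, (3+8)/2) = (1.5000, 5.5000)

Perpendicular bisector through (1.5000, 5.5000)


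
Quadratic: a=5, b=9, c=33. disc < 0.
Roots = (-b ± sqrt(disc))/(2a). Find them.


disc = 9^2 - 4*5*33 = 81 - 660 = -579
sqrt(|disc|) = sqrt(579) = 24.0624
Real part = -9/(2*5) = -0.9000
Imag part = 24.0624/(2*5) = 2.4062

-0.9000 ± 2.4062i


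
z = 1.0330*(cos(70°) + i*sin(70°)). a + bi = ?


a = 1.0330*cos(70°) = 1.0330*0.342 = 0.3533
b = 1.0330*sin(70°) = 1.0330*0.9397 = 0.9707

0.3533 + 0.9707i


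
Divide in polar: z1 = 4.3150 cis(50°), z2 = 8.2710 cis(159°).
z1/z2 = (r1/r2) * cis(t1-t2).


r = 4.3150 / 8.2710 = 0.5217
theta = 50° - 159° = -109° = 251° (mod 360)

0.5217 cis(251°)


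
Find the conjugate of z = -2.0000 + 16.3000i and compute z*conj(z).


z_bar = -2.0000 - 16.3000i
z*z_bar = (-2)^2 + 16.3^2 = 4 + 265.69 = 269.69

z_bar = -2.0000 - 16.3000i, z*z_bar = 269.69


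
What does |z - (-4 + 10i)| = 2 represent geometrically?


|z - z0| = r is a circle with center z0 and radius r.
Center = (-4, 10), radius = 2

Circle with center (-4, 10) and radius 2


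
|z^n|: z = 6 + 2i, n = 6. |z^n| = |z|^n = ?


|z| = sqrt(36+4) = sqrt(40) = 6.3246
|z^6| = |z|^6 = (sqrt(40))^6 = 40^3 = 64000

|z^6| = 64000


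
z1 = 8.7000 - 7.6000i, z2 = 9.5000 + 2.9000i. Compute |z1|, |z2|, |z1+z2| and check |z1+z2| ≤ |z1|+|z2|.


|z1| = sqrt(8.7^2 + (-7.6)^2) = sqrt(133.45) = 11.5521
|z2| = sqrt(9.5^2 + 2.9^2) = sqrt(98.66) = 9.9328
z1+z2 = 18.2000 - 4.7000i
|z1+z2| = sqrt(353.33) = 18.7971
|z1|+|z2| = 11.5521 + 9.9328 = 21.4849

|z1+z2| = 18.7971 ≤ |z1|+|z2| = 21.4849 (verified)


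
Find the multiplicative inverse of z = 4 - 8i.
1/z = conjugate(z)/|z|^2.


|z|^2 = 16+64 = 80
1/z = (4 + 8i)/80

1/z = 0.0500 + 0.1000i


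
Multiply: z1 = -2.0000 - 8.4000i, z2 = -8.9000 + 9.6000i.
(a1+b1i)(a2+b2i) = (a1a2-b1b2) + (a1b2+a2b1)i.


Real = -2*(-8.9) - (-8.4)*9.6 = 17.8 - (-80.64) = 98.44
Imag = -2*9.6 - (8.9)*(-8.4) = -19.2 + 74.76 = 55.56

98.4400 + 55.5600i


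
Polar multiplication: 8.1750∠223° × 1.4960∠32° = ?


r = 8.1750 * 1.4960 = 12.2298
theta = 223° + 32° = 255° = 255° (mod 360)

12.2298 cis(255°)


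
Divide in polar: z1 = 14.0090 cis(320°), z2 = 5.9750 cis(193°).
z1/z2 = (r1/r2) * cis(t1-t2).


r = 14.0090 / 5.9750 = 2.3446
theta = 320° - 193° = 127° = 127° (mod 360)

2.3446 cis(127°)


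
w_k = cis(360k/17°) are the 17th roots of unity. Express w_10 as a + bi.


Angle = 360*10/17 = 211.7647°
a = cos(211.7647°) = -0.8502
b = sin(211.7647°) = -0.5264

-0.8502 - 0.5264i


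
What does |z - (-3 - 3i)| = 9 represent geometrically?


|z - z0| = r is a circle with center z0 and radius r.
Center = (-3, -3), radius = 9

Circle with center (-3, -3) and radius 9


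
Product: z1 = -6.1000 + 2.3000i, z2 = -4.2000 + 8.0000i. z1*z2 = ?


Real = -6.1*(-4.2) - 2.3*8 = 25.62 - 18.4 = 7.22
Imag = -6.1*8 - (4.2)*2.3 = -48.8 - (9.66) = -58.46

7.2200 - 58.4600i


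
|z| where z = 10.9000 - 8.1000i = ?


|z| = sqrt(10.9^2 + (-8.1)^2) = sqrt(118.81 + 65.61) = sqrt(184.42) = 13.5801

|z| = 13.5801


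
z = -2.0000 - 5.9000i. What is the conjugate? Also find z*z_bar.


z_bar = -2.0000 + 5.9000i
z*z_bar = (-2)^2 + (-5.9)^2 = 4 + 34.81 = 38.81

z_bar = -2.0000 + 5.9000i, z*z_bar = 38.81


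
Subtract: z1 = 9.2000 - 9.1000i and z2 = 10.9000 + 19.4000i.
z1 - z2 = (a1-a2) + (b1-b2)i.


Real: 9.2 - 10.9 = -1.7
Imag: -9.1 - 19.4 = -28.5

-1.7000 - 28.5000i


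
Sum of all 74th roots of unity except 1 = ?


With w = e^(2*pi*i/74), all 74 of the 74th roots of unity w^0 = 1, w, ..., w^(73) sum to 0: 1 + w + ... + w^(73) = (1 - w^74)/(1 - w) = 0 since w^74 = 1, w ≠ 1.
Removing the root 1: w + w^2 + ... + w^(73) = 0 - 1 = -1

Sum = -1


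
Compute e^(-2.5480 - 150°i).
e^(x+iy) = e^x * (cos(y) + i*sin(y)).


e^-2.5480 = 0.07824
cos(-150°) = -0.866
sin(-150°) = -0.5
Real = 0.07824*(-0.866) = -0.0678
Imag = 0.07824*(-0.5) = -0.0391

-0.0678 - 0.0391i


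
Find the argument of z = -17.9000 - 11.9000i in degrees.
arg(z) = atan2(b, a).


Re = -17.9, Im = -11.9
arg = atan2(-11.9, -17.9) = -146.3839 degrees

arg(z) = -146.3839 degrees


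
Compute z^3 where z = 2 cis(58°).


r^3 = 2^3 = 8
n*theta = 3*58° = 174° = 174° (mod 360)
a = 8*cos(174°) = -7.9562
b = 8*sin(174°) = 0.8362

8 cis(174°) = -7.9562 + 0.8362i


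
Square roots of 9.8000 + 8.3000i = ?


|z| = sqrt(96.04+68.89) = 12.8425
sqrt((|z|+a)/2) = sqrt((12.8425+9.8)/2) = sqrt(11.3213) = 3.3647
sqrt((|z|-a)/2) = sqrt((12.8425-9.8)/2) = sqrt(1.5213) = 1.2334

±(3.3647 + 1.2334i) i.e. 3.3647 + 1.2334i and -3.3647 - 1.2334i


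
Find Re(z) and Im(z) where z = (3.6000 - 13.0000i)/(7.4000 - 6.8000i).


Multiply by conjugate: (3.6000 - 13.0000i)(7.4000 + 6.8000i) / (7.4^2 + (-6.8)^2)
Numerator real = 3.6*7.4 - (13)*(-6.8) = 115.04
Numerator imag = -13*7.4 - 3.6*(-6.8) = -71.72
Denominator = 101
Re(z) = 115.04/101 = 1.1390
Im(z) = -71.72/101 = -0.7101

Re(z) = 1.1390, Im(z) = -0.7101


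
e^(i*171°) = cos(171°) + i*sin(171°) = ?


cos(171°) = -0.9877
sin(171°) = 0.1564

e^(i*171°) = -0.9877 + 0.1564i


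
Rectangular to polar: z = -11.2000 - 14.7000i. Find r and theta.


r = sqrt(125.44+216.09) = sqrt(341.53) = 18.4805
theta = atan2(-14.7, -11.2) = -127.3039 degrees

r = 18.4805, theta = -127.3039 degrees


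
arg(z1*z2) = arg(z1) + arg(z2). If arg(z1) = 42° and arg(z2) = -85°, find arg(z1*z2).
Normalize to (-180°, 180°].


arg(z1*z2) = 42° - 85° = -43°
Normalized to (-180°, 180°]: -43°

-43°


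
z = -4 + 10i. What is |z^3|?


|z| = sqrt(16+100) = sqrt(116) = 10.7703
|z^3| = |z|^3 = (sqrt(116))^3 = 116*sqrt(116)

|z^3| = 116*sqrt(116) ≈ 1249.3582


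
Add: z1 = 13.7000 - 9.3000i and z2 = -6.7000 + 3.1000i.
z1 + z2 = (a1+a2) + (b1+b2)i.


Real: 13.7 - 6.7 = 7
Imag: -9.3 + 3.1 = -6.2

7.0000 - 6.2000i


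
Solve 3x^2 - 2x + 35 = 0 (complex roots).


disc = (-2)^2 - 4*3*35 = 4 - 420 = -416
sqrt(|disc|) = sqrt(416) = 20.3961
Real part = 2/(2*3) = 0.3333
Imag part = 20.3961/(2*3) = 3.3993

0.3333 ± 3.3993i


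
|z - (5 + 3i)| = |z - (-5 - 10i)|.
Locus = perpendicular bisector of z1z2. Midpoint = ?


Equal distances means the locus is the perpendicular bisector of z1 and z2.
Midpoint = ((5+(-5))/2, (3+(-10))/2) = (0, -3.5000)

Perpendicular bisector through (0, -3.5000)


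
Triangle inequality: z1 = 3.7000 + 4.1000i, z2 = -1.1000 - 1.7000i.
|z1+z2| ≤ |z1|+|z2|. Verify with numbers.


|z1| = sqrt(3.7^2 + 4.1^2) = sqrt(30.5) = 5.5227
|z2| = sqrt((-1.1)^2 + (-1.7)^2) = sqrt(4.1) = 2.0248
z1+z2 = 2.6000 + 2.4000i
|z1+z2| = sqrt(12.52) = 3.5384
|z1|+|z2| = 5.5227 + 2.0248 = 7.5475

|z1+z2| = 3.5384 ≤ |z1|+|z2| = 7.5475 (verified)


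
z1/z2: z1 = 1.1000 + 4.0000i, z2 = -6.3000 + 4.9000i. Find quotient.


Conjugate of z2 = -6.3000 - 4.9000i
Numerator: (1.1000 + 4.0000i)(-6.3000 - 4.9000i) = 12.6700 - 30.5900i
Denominator: (-6.3)^2 + 4.9^2 = 63.7
Result = (12.6700 - 30.5900i)/63.7

0.1989 - 0.4802i


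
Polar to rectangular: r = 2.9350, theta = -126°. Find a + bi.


a = 2.9350*cos(-126°) = 2.9350*(-0.587785) = -1.7251
b = 2.9350*sin(-126°) = 2.9350*(-0.80902) = -2.3745

-1.7251 - 2.3745i


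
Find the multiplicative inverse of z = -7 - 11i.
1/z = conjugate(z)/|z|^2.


|z|^2 = 49+121 = 170
1/z = (-7 + 11i)/170

1/z = -0.0412 + 0.0647i


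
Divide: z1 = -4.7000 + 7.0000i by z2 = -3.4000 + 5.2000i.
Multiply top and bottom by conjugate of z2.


Conjugate of z2 = -3.4000 - 5.2000i
Numerator: (-4.7000 + 7.0000i)(-3.4000 - 5.2000i) = 52.3800 + 0.6400i
Denominator: (-3.4)^2 + 5.2^2 = 38.6
Result = (52.3800 + 0.6400i)/38.6

1.3570 + 0.0166i


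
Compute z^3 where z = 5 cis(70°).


r^3 = 5^3 = 125
n*theta = 3*70° = 210° = 210° (mod 360)
a = 125*cos(210°) = -108.2532
b = 125*sin(210°) = -62.5000

125 cis(210°) = -108.2532 - 62.5000i


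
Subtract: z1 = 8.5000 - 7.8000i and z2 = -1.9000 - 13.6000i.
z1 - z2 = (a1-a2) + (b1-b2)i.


Real: 8.5 + 1.9 = 10.4
Imag: -7.8 + 13.6 = 5.8

10.4000 + 5.8000i


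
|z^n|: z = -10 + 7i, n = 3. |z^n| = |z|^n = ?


|z| = sqrt(100+49) = sqrt(149) = 12.2066
|z^3| = |z|^3 = (sqrt(149))^3 = 149*sqrt(149)

|z^3| = 149*sqrt(149) ≈ 1818.7768


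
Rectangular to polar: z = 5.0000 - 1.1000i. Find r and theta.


r = sqrt(25+1.21) = sqrt(26.21) = 5.1196
theta = atan2(-1.1, 5) = -12.4074 degrees

r = 5.1196, theta = -12.4074 degrees


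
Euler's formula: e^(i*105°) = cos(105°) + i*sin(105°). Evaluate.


cos(105°) = -0.2588
sin(105°) = 0.9659

e^(i*105°) = -0.2588 + 0.9659i


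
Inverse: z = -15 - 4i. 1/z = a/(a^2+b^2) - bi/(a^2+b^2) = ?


|z|^2 = 225+16 = 241
1/z = (-15 + 4i)/241

1/z = -0.0622 + 0.0166i


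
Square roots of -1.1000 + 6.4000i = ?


|z| = sqrt(1.21+40.96) = 6.4938
sqrt((|z|+a)/2) = sqrt((6.4938+(-1.1))/2) = sqrt(2.6969) = 1.6422
sqrt((|z|-a)/2) = sqrt((6.4938-(-1.1))/2) = sqrt(3.7969) = 1.9486

±(1.6422 + 1.9486i) i.e. 1.6422 + 1.9486i and -1.6422 - 1.9486i


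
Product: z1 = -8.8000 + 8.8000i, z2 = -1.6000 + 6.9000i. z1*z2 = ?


Real = -8.8*(-1.6) - 8.8*6.9 = 14.08 - 60.72 = -46.64
Imag = -8.8*6.9 - (1.6)*8.8 = -60.72 - (14.08) = -74.8

-46.6400 - 74.8000i


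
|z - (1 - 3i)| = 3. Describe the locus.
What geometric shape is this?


|z - z0| = r is a circle with center z0 and radius r.
Center = (1, -3), radius = 3

Circle with center (1, -3) and radius 3


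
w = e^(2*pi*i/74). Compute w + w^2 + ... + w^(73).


With w = e^(2*pi*i/74), all 74 of the 74th roots of unity w^0 = 1, w, ..., w^(73) sum to 0: 1 + w + ... + w^(73) = (1 - w^74)/(1 - w) = 0 since w^74 = 1, w ≠ 1.
Removing the root 1: w + w^2 + ... + w^(73) = 0 - 1 = -1

Sum = -1


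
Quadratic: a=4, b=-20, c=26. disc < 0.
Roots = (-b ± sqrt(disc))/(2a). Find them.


disc = (-20)^2 - 4*4*26 = 400 - 416 = -16
sqrt(|disc|) = sqrt(16) = 4.0000
Real part = 20/(2*4) = 2.5000
Imag part = 4.0000/(2*4) = 0.5000

2.5000 ± 0.5000i


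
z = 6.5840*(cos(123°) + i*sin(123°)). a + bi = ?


a = 6.5840*cos(123°) = 6.5840*(-0.54464) = -3.5859
b = 6.5840*sin(123°) = 6.5840*0.83867 = 5.5218

-3.5859 + 5.5218i


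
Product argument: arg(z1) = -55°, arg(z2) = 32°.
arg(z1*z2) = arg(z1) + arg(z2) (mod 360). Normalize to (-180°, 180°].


arg(z1*z2) = -55° + 32° = -23°
Normalized to (-180°, 180°]: -23°

-23°


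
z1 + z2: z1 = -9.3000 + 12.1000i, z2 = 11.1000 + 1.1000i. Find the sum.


Real: -9.3 + 11.1 = 1.8
Imag: 12.1 + 1.1 = 13.2

1.8000 + 13.2000i


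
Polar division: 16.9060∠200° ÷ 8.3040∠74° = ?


r = 16.9060 / 8.3040 = 2.0359
theta = 200° - 74° = 126° = 126° (mod 360)

2.0359 cis(126°)


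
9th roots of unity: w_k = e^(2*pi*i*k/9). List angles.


The 9th roots of unity are cis(360k/9°) for k=0..8
Angle step = 360/9 = 40°
Primitive root: cis(40°)
Primitive root = 0.7660 + 0.6428i

9 roots at angles: 0°, 40°, 80°, 120°, 160°, 200°, 240°, 280°, 320°


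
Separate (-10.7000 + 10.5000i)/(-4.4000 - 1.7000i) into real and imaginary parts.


Multiply by conjugate: (-10.7000 + 10.5000i)(-4.4000 + 1.7000i) / ((-4.4)^2 + (-1.7)^2)
Numerator real = -10.7*(-4.4) + 10.5*(-1.7) = 29.23
Numerator imag = 10.5*(-4.4) - (-10.7)*(-1.7) = -64.39
Denominator = 22.25
Re(z) = 29.23/22.25 = 1.3137
Im(z) = -64.39/22.25 = -2.8939

Re(z) = 1.3137, Im(z) = -2.8939


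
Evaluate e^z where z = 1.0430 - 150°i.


e^1.0430 = 2.8377
cos(-150°) = -0.86603
sin(-150°) = -0.5
Real = 2.8377*(-0.86603) = -2.4575
Imag = 2.8377*(-0.5) = -1.4189

-2.4575 - 1.4189i


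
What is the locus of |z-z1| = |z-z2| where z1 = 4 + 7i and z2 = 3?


Equal distances means the locus is the perpendicular bisector of z1 and z2.
Midpoint = ((4+3)/2, (7+0)/2) = (3.5000, 3.5000)

Perpendicular bisector through (3.5000, 3.5000)


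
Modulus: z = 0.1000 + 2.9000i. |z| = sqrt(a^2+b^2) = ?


|z| = sqrt(0.1^2 + 2.9^2) = sqrt(0.01 + 8.41) = sqrt(8.42) = 2.9017

|z| = 2.9017


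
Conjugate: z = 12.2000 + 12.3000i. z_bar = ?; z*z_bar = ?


z_bar = 12.2000 - 12.3000i
z*z_bar = 12.2^2 + 12.3^2 = 148.84 + 151.29 = 300.13

z_bar = 12.2000 - 12.3000i, z*z_bar = 300.13


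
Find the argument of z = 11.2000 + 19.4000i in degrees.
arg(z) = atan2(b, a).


Re = 11.2, Im = 19.4
arg = atan2(19.4, 11.2) = 60.0013 degrees

arg(z) = 60.0013 degrees


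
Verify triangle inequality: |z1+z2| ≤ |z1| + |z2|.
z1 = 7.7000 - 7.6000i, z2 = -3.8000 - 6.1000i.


|z1| = sqrt(7.7^2 + (-7.6)^2) = sqrt(117.05) = 10.8190
|z2| = sqrt((-3.8)^2 + (-6.1)^2) = sqrt(51.65) = 7.1868
z1+z2 = 3.9000 - 13.7000i
|z1+z2| = sqrt(202.9) = 14.2443
|z1|+|z2| = 10.8190 + 7.1868 = 18.0058

|z1+z2| = 14.2443 ≤ |z1|+|z2| = 18.0058 (verified)


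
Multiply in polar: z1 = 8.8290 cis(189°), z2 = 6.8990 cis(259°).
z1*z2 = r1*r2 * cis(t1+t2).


r = 8.8290 * 6.8990 = 60.9113
theta = 189° + 259° = 448° = 88° (mod 360)

60.9113 cis(88°)


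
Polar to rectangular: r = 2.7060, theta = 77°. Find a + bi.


a = 2.7060*cos(77°) = 2.7060*0.22495 = 0.6087
b = 2.7060*sin(77°) = 2.7060*0.97437 = 2.6366

0.6087 + 2.6366i


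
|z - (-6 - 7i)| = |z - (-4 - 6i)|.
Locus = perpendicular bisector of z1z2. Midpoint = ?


Equal distances means the locus is the perpendicular bisector of z1 and z2.
Midpoint = ((-6+(-4))/2, (-7+(-6))/2) = (-5.0000, -6.5000)

Perpendicular bisector through (-5.0000, -6.5000)


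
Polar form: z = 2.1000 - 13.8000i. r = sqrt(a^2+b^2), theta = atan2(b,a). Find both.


r = sqrt(4.41+190.44) = sqrt(194.85) = 13.9589
theta = atan2(-13.8, 2.1) = -81.3475 degrees

r = 13.9589, theta = -81.3475 degrees


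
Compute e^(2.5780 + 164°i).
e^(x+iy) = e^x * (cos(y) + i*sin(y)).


e^2.5780 = 13.1708
cos(164°) = -0.96126
sin(164°) = 0.27564
Real = 13.1708*(-0.96126) = -12.6606
Imag = 13.1708*0.27564 = 3.6304

-12.6606 + 3.6304i


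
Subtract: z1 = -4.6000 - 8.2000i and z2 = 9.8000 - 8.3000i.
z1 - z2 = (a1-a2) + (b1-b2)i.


Real: -4.6 - 9.8 = -14.4
Imag: -8.2 + 8.3 = 0.1

-14.4000 + 0.1000i


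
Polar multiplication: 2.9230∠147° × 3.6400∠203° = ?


r = 2.9230 * 3.6400 = 10.6397
theta = 147° + 203° = 350° = 350° (mod 360)

10.6397 cis(350°)


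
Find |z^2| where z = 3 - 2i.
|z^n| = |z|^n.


|z| = sqrt(9+4) = sqrt(13) = 3.6056
|z^2| = |z|^2 = (sqrt(13))^2 = 13

|z^2| = 13


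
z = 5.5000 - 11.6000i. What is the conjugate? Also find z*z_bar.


z_bar = 5.5000 + 11.6000i
z*z_bar = 5.5^2 + (-11.6)^2 = 30.25 + 134.56 = 164.81

z_bar = 5.5000 + 11.6000i, z*z_bar = 164.81


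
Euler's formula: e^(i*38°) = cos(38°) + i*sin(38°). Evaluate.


cos(38°) = 0.7880
sin(38°) = 0.6157

e^(i*38°) = 0.7880 + 0.6157i


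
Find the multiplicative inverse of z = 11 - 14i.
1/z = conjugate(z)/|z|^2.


|z|^2 = 121+196 = 317
1/z = (11 + 14i)/317

1/z = 0.0347 + 0.0442i


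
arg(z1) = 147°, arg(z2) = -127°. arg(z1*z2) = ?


arg(z1*z2) = 147° - 127° = 20°
Normalized to (-180°, 180°]: 20°

20°


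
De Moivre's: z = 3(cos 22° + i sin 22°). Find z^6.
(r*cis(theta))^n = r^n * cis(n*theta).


r^6 = 3^6 = 729
n*theta = 6*22° = 132° = 132° (mod 360)
a = 729*cos(132°) = -487.7962
b = 729*sin(132°) = 541.7526

729 cis(132°) = -487.7962 + 541.7526i


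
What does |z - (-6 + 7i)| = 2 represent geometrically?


|z - z0| = r is a circle with center z0 and radius r.
Center = (-6, 7), radius = 2

Circle with center (-6, 7) and radius 2


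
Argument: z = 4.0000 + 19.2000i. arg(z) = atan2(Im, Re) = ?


Re = 4, Im = 19.2
arg = atan2(19.2, 4) = 78.2317 degrees

arg(z) = 78.2317 degrees


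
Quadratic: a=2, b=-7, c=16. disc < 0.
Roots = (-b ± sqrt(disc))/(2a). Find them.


disc = (-7)^2 - 4*2*16 = 49 - 128 = -79
sqrt(|disc|) = sqrt(79) = 8.8882
Real part = 7/(2*2) = 1.7500
Imag part = 8.8882/(2*2) = 2.2220

1.7500 ± 2.2220i


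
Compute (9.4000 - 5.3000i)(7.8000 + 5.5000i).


Real = 9.4*7.8 - (-5.3)*5.5 = 73.32 - (-29.15) = 102.47
Imag = 9.4*5.5 + 7.8*(-5.3) = 51.7 - (41.34) = 10.36

102.4700 + 10.3600i


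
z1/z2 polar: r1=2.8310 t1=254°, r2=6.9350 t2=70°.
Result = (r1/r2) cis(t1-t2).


r = 2.8310 / 6.9350 = 0.4082
theta = 254° - 70° = 184° = 184° (mod 360)

0.4082 cis(184°)


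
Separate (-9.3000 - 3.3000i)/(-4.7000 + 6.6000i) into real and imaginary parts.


Multiply by conjugate: (-9.3000 - 3.3000i)(-4.7000 - 6.6000i) / ((-4.7)^2 + 6.6^2)
Numerator real = -9.3*(-4.7) - (3.3)*6.6 = 21.93
Numerator imag = -3.3*(-4.7) - (-9.3)*6.6 = 76.89
Denominator = 65.65
Re(z) = 21.93/65.65 = 0.3340
Im(z) = 76.89/65.65 = 1.1712

Re(z) = 0.3340, Im(z) = 1.1712


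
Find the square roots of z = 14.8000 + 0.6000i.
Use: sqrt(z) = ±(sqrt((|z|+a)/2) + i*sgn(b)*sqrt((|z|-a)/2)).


|z| = sqrt(219.04+0.36) = 14.8122
sqrt((|z|+a)/2) = sqrt((14.8122+14.8)/2) = sqrt(14.8061) = 3.8479
sqrt((|z|-a)/2) = sqrt((14.8122-14.8)/2) = sqrt(0.0061) = 0.0780

±(3.8479 + 0.0780i) i.e. 3.8479 + 0.0780i and -3.8479 - 0.0780i


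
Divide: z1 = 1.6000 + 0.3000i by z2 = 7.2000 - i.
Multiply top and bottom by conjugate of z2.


Conjugate of z2 = 7.2000 + i
Numerator: (1.6000 + 0.3000i)(7.2000 + i) = 11.2200 + 3.7600i
Denominator: 7.2^2 + (-1)^2 = 52.84
Result = (11.2200 + 3.7600i)/52.84

0.2123 + 0.0712i


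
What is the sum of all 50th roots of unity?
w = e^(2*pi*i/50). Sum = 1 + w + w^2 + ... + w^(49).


The sum of all 50th roots of unity is 0.
Geometric series: (1 - w^50)/(1 - w) = (1-1)/(1-w) = 0 since w^50 = 1, w ≠ 1.
Alternatively: coefficient of z^49 in z^50 - 1 is 0.

0


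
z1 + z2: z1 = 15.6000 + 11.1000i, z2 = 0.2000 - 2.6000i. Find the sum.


Real: 15.6 + 0.2 = 15.8
Imag: 11.1 - 2.6 = 8.5

15.8000 + 8.5000i


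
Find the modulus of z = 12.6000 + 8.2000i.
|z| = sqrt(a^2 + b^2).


|z| = sqrt(12.6^2 + 8.2^2) = sqrt(158.76 + 67.24) = sqrt(226) = 15.0333

|z| = 15.0333


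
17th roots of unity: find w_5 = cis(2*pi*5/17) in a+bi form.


Angle = 360*5/17 = 105.8824°
a = cos(105.8824°) = -0.2737
b = sin(105.8824°) = 0.9618

-0.2737 + 0.9618i


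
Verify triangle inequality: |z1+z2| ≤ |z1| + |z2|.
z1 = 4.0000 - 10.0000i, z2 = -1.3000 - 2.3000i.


|z1| = sqrt(4^2 + (-10)^2) = sqrt(116) = 10.7703
|z2| = sqrt((-1.3)^2 + (-2.3)^2) = sqrt(6.98) = 2.6420
z1+z2 = 2.7000 - 12.3000i
|z1+z2| = sqrt(158.58) = 12.5929
|z1|+|z2| = 10.7703 + 2.6420 = 13.4123

|z1+z2| = 12.5929 ≤ |z1|+|z2| = 13.4123 (verified)


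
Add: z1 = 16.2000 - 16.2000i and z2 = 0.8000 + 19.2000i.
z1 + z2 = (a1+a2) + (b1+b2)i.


Real: 16.2 + 0.8 = 17
Imag: -16.2 + 19.2 = 3

17.0000 + 3.0000i


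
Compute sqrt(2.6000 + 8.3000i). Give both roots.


|z| = sqrt(6.76+68.89) = 8.6977
sqrt((|z|+a)/2) = sqrt((8.6977+2.6)/2) = sqrt(5.6489) = 2.3767
sqrt((|z|-a)/2) = sqrt((8.6977-2.6)/2) = sqrt(3.0489) = 1.7461

±(2.3767 + 1.7461i) i.e. 2.3767 + 1.7461i and -2.3767 - 1.7461i


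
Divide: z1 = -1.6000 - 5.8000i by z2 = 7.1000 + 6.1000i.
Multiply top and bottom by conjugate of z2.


Conjugate of z2 = 7.1000 - 6.1000i
Numerator: (-1.6000 - 5.8000i)(7.1000 - 6.1000i) = -46.7400 - 31.4200i
Denominator: 7.1^2 + 6.1^2 = 87.62
Result = (-46.7400 - 31.4200i)/87.62

-0.5334 - 0.3586i


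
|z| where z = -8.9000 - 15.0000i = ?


|z| = sqrt((-8.9)^2 + (-15)^2) = sqrt(79.21 + 225) = sqrt(304.21) = 17.4416

|z| = 17.4416


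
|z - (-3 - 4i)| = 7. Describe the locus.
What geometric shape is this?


|z - z0| = r is a circle with center z0 and radius r.
Center = (-3, -4), radius = 7

Circle with center (-3, -4) and radius 7


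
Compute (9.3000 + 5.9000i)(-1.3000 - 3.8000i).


Real = 9.3*(-1.3) - 5.9*(-3.8) = -12.09 - (-22.42) = 10.33
Imag = 9.3*(-3.8) - (1.3)*5.9 = -35.34 - (7.67) = -43.01

10.3300 - 43.0100i


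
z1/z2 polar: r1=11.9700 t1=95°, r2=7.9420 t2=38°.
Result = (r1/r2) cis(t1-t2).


r = 11.9700 / 7.9420 = 1.5072
theta = 95° - 38° = 57° = 57° (mod 360)

1.5072 cis(57°)


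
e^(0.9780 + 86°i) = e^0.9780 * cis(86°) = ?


e^0.9780 = 2.6591
cos(86°) = 0.06976
sin(86°) = 0.9976
Real = 2.6591*0.06976 = 0.1855
Imag = 2.6591*0.9976 = 2.6527

0.1855 + 2.6527i


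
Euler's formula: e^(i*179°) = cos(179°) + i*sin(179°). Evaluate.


cos(179°) = -0.9998
sin(179°) = 0.0175

e^(i*179°) = -0.9998 + 0.0175i


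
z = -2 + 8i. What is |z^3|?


|z| = sqrt(4+64) = sqrt(68) = 8.2462
|z^3| = |z|^3 = (sqrt(68))^3 = 68*sqrt(68)

|z^3| = 68*sqrt(68) ≈ 560.7424


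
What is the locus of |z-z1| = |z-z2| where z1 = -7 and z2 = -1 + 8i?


Equal distances means the locus is the perpendicular bisector of z1 and z2.
Midpoint = ((-7+(-1))/2, (0+8)/2) = (-4.0000, 4.0000)

Perpendicular bisector through (-4.0000, 4.0000)


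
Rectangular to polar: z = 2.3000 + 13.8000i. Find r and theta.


r = sqrt(5.29+190.44) = sqrt(195.73) = 13.9904
theta = atan2(13.8, 2.3) = 80.5377 degrees

r = 13.9904, theta = 80.5377 degrees


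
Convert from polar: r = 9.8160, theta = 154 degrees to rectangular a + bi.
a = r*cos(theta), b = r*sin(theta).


a = 9.8160*cos(154°) = 9.8160*(-0.8988) = -8.8226
b = 9.8160*sin(154°) = 9.8160*0.4383711 = 4.3031

-8.8226 + 4.3031i


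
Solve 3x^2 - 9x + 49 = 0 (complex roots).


disc = (-9)^2 - 4*3*49 = 81 - 588 = -507
sqrt(|disc|) = sqrt(507) = 22.5167
Real part = 9/(2*3) = 1.5000
Imag part = 22.5167/(2*3) = 3.7528

1.5000 ± 3.7528i


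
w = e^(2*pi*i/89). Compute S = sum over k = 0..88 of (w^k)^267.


The roots are w_k = w^k with w = e^(2*pi*i/89), and (w^k)^267 = (w^267)^k.
So S = 1 + u + u^2 + ... + u^(88) with u = w^267.
267 = 3*89 + 0, so 267 is a multiple of 89 and u = (w^89)^3 = 1.
Every one of the 89 terms equals 1: S = 89

S = 89


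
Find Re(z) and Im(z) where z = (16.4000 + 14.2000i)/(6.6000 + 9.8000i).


Multiply by conjugate: (16.4000 + 14.2000i)(6.6000 - 9.8000i) / (6.6^2 + 9.8^2)
Numerator real = 16.4*6.6 + 14.2*9.8 = 247.4
Numerator imag = 14.2*6.6 - 16.4*9.8 = -67
Denominator = 139.6
Re(z) = 247.4/139.6 = 1.7722
Im(z) = -67/139.6 = -0.4799

Re(z) = 1.7722, Im(z) = -0.4799


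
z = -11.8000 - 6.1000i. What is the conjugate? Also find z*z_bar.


z_bar = -11.8000 + 6.1000i
z*z_bar = (-11.8)^2 + (-6.1)^2 = 139.24 + 37.21 = 176.45

z_bar = -11.8000 + 6.1000i, z*z_bar = 176.45


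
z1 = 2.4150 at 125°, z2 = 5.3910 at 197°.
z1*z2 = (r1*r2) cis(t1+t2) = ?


r = 2.4150 * 5.3910 = 13.0193
theta = 125° + 197° = 322° = 322° (mod 360)

13.0193 cis(322°)


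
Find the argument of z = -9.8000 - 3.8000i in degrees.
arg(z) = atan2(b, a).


Re = -9.8, Im = -3.8
arg = atan2(-3.8, -9.8) = -158.8059 degrees

arg(z) = -158.8059 degrees


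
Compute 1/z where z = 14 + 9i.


|z|^2 = 196+81 = 277
1/z = (14 - 9i)/277

1/z = 0.0505 - 0.0325i


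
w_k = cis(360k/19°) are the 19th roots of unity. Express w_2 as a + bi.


Angle = 360*2/19 = 37.8947°
a = cos(37.8947°) = 0.7891
b = sin(37.8947°) = 0.6142

0.7891 + 0.6142i


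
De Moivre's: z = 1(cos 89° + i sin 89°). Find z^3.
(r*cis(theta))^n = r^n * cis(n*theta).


r^3 = 1^3 = 1
n*theta = 3*89° = 267° = 267° (mod 360)
a = 1*cos(267°) = -0.0523
b = 1*sin(267°) = -0.9986

1 cis(267°) = -0.0523 - 0.9986i


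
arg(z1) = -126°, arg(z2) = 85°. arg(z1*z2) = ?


arg(z1*z2) = -126° + 85° = -41°
Normalized to (-180°, 180°]: -41°

-41°


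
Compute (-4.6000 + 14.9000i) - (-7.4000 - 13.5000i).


Real: -4.6 + 7.4 = 2.8
Imag: 14.9 + 13.5 = 28.4

2.8000 + 28.4000i


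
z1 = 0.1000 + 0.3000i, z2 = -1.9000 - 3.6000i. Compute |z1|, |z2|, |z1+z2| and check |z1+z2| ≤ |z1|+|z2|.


|z1| = sqrt(0.1^2 + 0.3^2) = sqrt(0.1) = 0.3162
|z2| = sqrt((-1.9)^2 + (-3.6)^2) = sqrt(16.57) = 4.0706
z1+z2 = -1.8000 - 3.3000i
|z1+z2| = sqrt(14.13) = 3.7590
|z1|+|z2| = 0.3162 + 4.0706 = 4.3868

|z1+z2| = 3.7590 ≤ |z1|+|z2| = 4.3868 (verified)


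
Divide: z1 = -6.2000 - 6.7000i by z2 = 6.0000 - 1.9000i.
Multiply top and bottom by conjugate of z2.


Conjugate of z2 = 6.0000 + 1.9000i
Numerator: (-6.2000 - 6.7000i)(6.0000 + 1.9000i) = -24.4700 - 51.9800i
Denominator: 6^2 + (-1.9)^2 = 39.61
Result = (-24.4700 - 51.9800i)/39.61

-0.6178 - 1.3123i


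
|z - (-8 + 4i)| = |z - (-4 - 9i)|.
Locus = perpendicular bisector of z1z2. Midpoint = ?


Equal distances means the locus is the perpendicular bisector of z1 and z2.
Midpoint = ((-8+(-4))/2, (4+(-9))/2) = (-6.0000, -2.5000)

Perpendicular bisector through (-6.0000, -2.5000)


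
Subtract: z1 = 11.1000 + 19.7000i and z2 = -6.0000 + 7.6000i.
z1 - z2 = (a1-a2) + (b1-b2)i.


Real: 11.1 + 6 = 17.1
Imag: 19.7 - 7.6 = 12.1

17.1000 + 12.1000i


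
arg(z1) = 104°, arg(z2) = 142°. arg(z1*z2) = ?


arg(z1*z2) = 104° + 142° = 246°
Normalized to (-180°, 180°]: -114°

-114°


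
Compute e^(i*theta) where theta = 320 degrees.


cos(320°) = 0.7660
sin(320°) = -0.6428

e^(i*320°) = 0.7660 - 0.6428i


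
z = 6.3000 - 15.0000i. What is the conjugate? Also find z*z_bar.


z_bar = 6.3000 + 15.0000i
z*z_bar = 6.3^2 + (-15)^2 = 39.69 + 225 = 264.69

z_bar = 6.3000 + 15.0000i, z*z_bar = 264.69


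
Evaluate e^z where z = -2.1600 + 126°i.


e^-2.1600 = 0.1153
cos(126°) = -0.5878
sin(126°) = 0.809
Real = 0.1153*(-0.5878) = -0.0678
Imag = 0.1153*0.809 = 0.0933

-0.0678 + 0.0933i


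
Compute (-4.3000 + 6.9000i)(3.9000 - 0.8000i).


Real = -4.3*3.9 - 6.9*(-0.8) = -16.77 - (-5.52) = -11.25
Imag = -4.3*(-0.8) + 3.9*6.9 = 3.44 + 26.91 = 30.35

-11.2500 + 30.3500i


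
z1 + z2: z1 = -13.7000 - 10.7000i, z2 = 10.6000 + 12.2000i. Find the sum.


Real: -13.7 + 10.6 = -3.1
Imag: -10.7 + 12.2 = 1.5

-3.1000 + 1.5000i


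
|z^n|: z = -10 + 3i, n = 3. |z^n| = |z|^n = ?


|z| = sqrt(100+9) = sqrt(109) = 10.4403
|z^3| = |z|^3 = (sqrt(109))^3 = 109*sqrt(109)

|z^3| = 109*sqrt(109) ≈ 1137.9934


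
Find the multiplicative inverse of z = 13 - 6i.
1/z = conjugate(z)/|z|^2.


|z|^2 = 169+36 = 205
1/z = (13 + 6i)/205

1/z = 0.0634 + 0.0293i


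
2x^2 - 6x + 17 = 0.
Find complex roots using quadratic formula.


disc = (-6)^2 - 4*2*17 = 36 - 136 = -100
sqrt(|disc|) = sqrt(100) = 10.0000
Real part = 6/(2*2) = 1.5000
Imag part = 10.0000/(2*2) = 2.5000

1.5000 ± 2.5000i


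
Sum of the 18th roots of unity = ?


The sum of all 18th roots of unity is 0.
Geometric series: (1 - w^18)/(1 - w) = (1-1)/(1-w) = 0 since w^18 = 1, w ≠ 1.
Alternatively: coefficient of z^17 in z^18 - 1 is 0.

0


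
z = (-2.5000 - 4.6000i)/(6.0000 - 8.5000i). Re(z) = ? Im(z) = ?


Multiply by conjugate: (-2.5000 - 4.6000i)(6.0000 + 8.5000i) / (6^2 + (-8.5)^2)
Numerator real = -2.5*6 - (4.6)*(-8.5) = 24.1
Numerator imag = -4.6*6 - (-2.5)*(-8.5) = -48.85
Denominator = 108.25
Re(z) = 24.1/108.25 = 0.2226
Im(z) = -48.85/108.25 = -0.4513

Re(z) = 0.2226, Im(z) = -0.4513


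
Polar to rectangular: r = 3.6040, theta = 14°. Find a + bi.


a = 3.6040*cos(14°) = 3.6040*0.970296 = 3.4969
b = 3.6040*sin(14°) = 3.6040*0.24192 = 0.8719

3.4969 + 0.8719i


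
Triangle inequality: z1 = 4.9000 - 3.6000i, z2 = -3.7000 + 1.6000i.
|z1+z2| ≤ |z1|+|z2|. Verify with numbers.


|z1| = sqrt(4.9^2 + (-3.6)^2) = sqrt(36.97) = 6.0803
|z2| = sqrt((-3.7)^2 + 1.6^2) = sqrt(16.25) = 4.0311
z1+z2 = 1.2000 - 2.0000i
|z1+z2| = sqrt(5.44) = 2.3324
|z1|+|z2| = 6.0803 + 4.0311 = 10.1114

|z1+z2| = 2.3324 ≤ |z1|+|z2| = 10.1114 (verified)


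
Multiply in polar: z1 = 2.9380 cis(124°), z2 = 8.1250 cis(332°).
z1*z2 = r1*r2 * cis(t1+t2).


r = 2.9380 * 8.1250 = 23.8712
theta = 124° + 332° = 456° = 96° (mod 360)

23.8712 cis(96°)


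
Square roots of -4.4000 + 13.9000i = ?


|z| = sqrt(19.36+193.21) = 14.5798
sqrt((|z|+a)/2) = sqrt((14.5798+(-4.4))/2) = sqrt(5.0899) = 2.2561
sqrt((|z|-a)/2) = sqrt((14.5798-(-4.4))/2) = sqrt(9.4899) = 3.0806

±(2.2561 + 3.0806i) i.e. 2.2561 + 3.0806i and -2.2561 - 3.0806i


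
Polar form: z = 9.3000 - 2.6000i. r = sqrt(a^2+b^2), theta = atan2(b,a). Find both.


r = sqrt(86.49+6.76) = sqrt(93.25) = 9.6566
theta = atan2(-2.6, 9.3) = -15.6194 degrees

r = 9.6566, theta = -15.6194 degrees


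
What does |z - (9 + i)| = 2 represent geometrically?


|z - z0| = r is a circle with center z0 and radius r.
Center = (9, 1), radius = 2

Circle with center (9, 1) and radius 2


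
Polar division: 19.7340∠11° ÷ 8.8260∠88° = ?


r = 19.7340 / 8.8260 = 2.2359
theta = 11° - 88° = -77° = 283° (mod 360)

2.2359 cis(283°)


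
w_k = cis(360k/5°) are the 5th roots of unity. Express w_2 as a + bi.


Angle = 360*2/5 = 144°
a = cos(144°) = -0.8090
b = sin(144°) = 0.5878

-0.8090 + 0.5878i


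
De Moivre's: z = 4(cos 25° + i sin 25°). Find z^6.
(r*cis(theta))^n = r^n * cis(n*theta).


r^6 = 4^6 = 4096
n*theta = 6*25° = 150° = 150° (mod 360)
a = 4096*cos(150°) = -3547.2401
b = 4096*sin(150°) = 2048.0000

4096 cis(150°) = -3547.2401 + 2048.0000i


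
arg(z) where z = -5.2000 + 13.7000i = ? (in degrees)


Re = -5.2, Im = 13.7
arg = atan2(13.7, -5.2) = 110.7849 degrees

arg(z) = 110.7849 degrees


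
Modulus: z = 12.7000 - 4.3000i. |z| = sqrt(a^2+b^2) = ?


|z| = sqrt(12.7^2 + (-4.3)^2) = sqrt(161.29 + 18.49) = sqrt(179.78) = 13.4082

|z| = 13.4082


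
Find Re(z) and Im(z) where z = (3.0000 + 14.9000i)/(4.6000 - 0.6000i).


Multiply by conjugate: (3.0000 + 14.9000i)(4.6000 + 0.6000i) / (4.6^2 + (-0.6)^2)
Numerator real = 3*4.6 + 14.9*(-0.6) = 4.86
Numerator imag = 14.9*4.6 - 3*(-0.6) = 70.34
Denominator = 21.52
Re(z) = 4.86/21.52 = 0.2258
Im(z) = 70.34/21.52 = 3.2686

Re(z) = 0.2258, Im(z) = 3.2686


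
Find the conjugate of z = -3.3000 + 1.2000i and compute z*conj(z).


z_bar = -3.3000 - 1.2000i
z*z_bar = (-3.3)^2 + 1.2^2 = 10.89 + 1.44 = 12.33

z_bar = -3.3000 - 1.2000i, z*z_bar = 12.33


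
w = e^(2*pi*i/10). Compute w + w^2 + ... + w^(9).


With w = e^(2*pi*i/10), all 10 of the 10th roots of unity w^0 = 1, w, ..., w^(9) sum to 0: 1 + w + ... + w^(9) = (1 - w^10)/(1 - w) = 0 since w^10 = 1, w ≠ 1.
Removing the root 1: w + w^2 + ... + w^(9) = 0 - 1 = -1

Sum = -1


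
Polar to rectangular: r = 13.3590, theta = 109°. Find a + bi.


a = 13.3590*cos(109°) = 13.3590*(-0.32557) = -4.3493
b = 13.3590*sin(109°) = 13.3590*0.94552 = 12.6312

-4.3493 + 12.6312i


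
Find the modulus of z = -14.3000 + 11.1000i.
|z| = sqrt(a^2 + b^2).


|z| = sqrt((-14.3)^2 + 11.1^2) = sqrt(204.49 + 123.21) = sqrt(327.7) = 18.1025

|z| = 18.1025


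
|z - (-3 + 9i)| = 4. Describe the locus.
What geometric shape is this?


|z - z0| = r is a circle with center z0 and radius r.
Center = (-3, 9), radius = 4

Circle with center (-3, 9) and radius 4


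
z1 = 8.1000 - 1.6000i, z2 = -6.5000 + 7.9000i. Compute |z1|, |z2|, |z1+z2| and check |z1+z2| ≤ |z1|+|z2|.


|z1| = sqrt(8.1^2 + (-1.6)^2) = sqrt(68.17) = 8.2565
|z2| = sqrt((-6.5)^2 + 7.9^2) = sqrt(104.66) = 10.2303
z1+z2 = 1.6000 + 6.3000i
|z1+z2| = sqrt(42.25) = 6.5000
|z1|+|z2| = 8.2565 + 10.2303 = 18.4868

|z1+z2| = 6.5000 ≤ |z1|+|z2| = 18.4868 (verified)


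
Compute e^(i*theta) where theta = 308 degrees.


cos(308°) = 0.6157
sin(308°) = -0.7880

e^(i*308°) = 0.6157 - 0.7880i


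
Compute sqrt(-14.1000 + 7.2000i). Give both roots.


|z| = sqrt(198.81+51.84) = 15.8319
sqrt((|z|+a)/2) = sqrt((15.8319+(-14.1))/2) = sqrt(0.8660) = 0.9306
sqrt((|z|-a)/2) = sqrt((15.8319-(-14.1))/2) = sqrt(14.9660) = 3.8686

±(0.9306 + 3.8686i) i.e. 0.9306 + 3.8686i and -0.9306 - 3.8686i


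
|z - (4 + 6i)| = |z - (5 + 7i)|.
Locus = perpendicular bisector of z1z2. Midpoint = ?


Equal distances means the locus is the perpendicular bisector of z1 and z2.
Midpoint = ((4+5)/2, (6+7)/2) = (4.5000, 6.5000)

Perpendicular bisector through (4.5000, 6.5000)


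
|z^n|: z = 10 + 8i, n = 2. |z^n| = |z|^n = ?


|z| = sqrt(100+64) = sqrt(164) = 12.8062
|z^2| = |z|^2 = (sqrt(164))^2 = 164

|z^2| = 164


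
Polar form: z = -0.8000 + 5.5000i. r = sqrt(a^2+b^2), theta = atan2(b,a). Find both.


r = sqrt(0.64+30.25) = sqrt(30.89) = 5.5579
theta = atan2(5.5, -0.8) = 98.2759 degrees

r = 5.5579, theta = 98.2759 degrees


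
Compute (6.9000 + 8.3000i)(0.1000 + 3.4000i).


Real = 6.9*0.1 - 8.3*3.4 = 0.69 - 28.22 = -27.53
Imag = 6.9*3.4 + 0.1*8.3 = 23.46 + 0.83 = 24.29

-27.5300 + 24.2900i


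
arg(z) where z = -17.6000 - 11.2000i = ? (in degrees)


Re = -17.6, Im = -11.2
arg = atan2(-11.2, -17.6) = -147.5288 degrees

arg(z) = -147.5288 degrees


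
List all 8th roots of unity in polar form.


The 8th roots of unity are cis(360k/8°) for k=0..7
Angle step = 360/8 = 45°
Primitive root: cis(45°)
Primitive root = 0.7071 + 0.7071i

8 roots at angles: 0°, 45°, 90°, 135°, 180°, 225°, 270°, 315°


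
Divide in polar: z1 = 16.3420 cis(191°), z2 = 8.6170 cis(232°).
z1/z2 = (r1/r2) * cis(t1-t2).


r = 16.3420 / 8.6170 = 1.8965
theta = 191° - 232° = -41° = 319° (mod 360)

1.8965 cis(319°)


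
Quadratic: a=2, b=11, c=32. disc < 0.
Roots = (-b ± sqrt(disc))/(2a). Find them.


disc = 11^2 - 4*2*32 = 121 - 256 = -135
sqrt(|disc|) = sqrt(135) = 11.6190
Real part = -11/(2*2) = -2.7500
Imag part = 11.6190/(2*2) = 2.9047

-2.7500 ± 2.9047i
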